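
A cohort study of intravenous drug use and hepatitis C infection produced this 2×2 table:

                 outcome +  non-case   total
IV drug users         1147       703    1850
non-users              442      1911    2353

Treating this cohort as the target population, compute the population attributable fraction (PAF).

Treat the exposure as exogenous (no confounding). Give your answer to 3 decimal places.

p₁ = P(outcome | exposed) = 1147/1850 = 0.62
p₀ = P(outcome | unexposed) = 442/2353 = 0.18785
Exposure prevalence π = 1850/4203 = 0.44016; overall risk P(Y=1) = 0.37806.
Under exogeneity, PAF = [P(Y=1) − p₀]/P(Y=1).
PAF = (0.37806 − 0.18785) / 0.37806 ≈ 0.5031

PAF ≈ 0.503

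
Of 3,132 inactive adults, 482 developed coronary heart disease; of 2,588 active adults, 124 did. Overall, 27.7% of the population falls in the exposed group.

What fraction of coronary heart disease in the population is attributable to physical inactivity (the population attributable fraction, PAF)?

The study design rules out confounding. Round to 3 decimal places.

p₁ = P(outcome | exposed) = 482/3132 = 0.1539
p₀ = P(outcome | unexposed) = 124/2588 = 0.047913
Overall risk P(Y=1) = π·p₁ + (1−π)·p₀ = 0.277×0.1539 + 0.723×0.047913 = 0.07727.
Under exogeneity, PAF = [P(Y=1) − p₀] / P(Y=1).
PAF = (0.07727 − 0.047913) / 0.07727 ≈ 0.3799

PAF ≈ 0.380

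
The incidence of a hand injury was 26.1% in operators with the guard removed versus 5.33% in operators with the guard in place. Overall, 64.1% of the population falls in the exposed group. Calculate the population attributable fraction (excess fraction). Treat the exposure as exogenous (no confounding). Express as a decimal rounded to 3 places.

PAF ≈ 0.714

p₁ = 0.261, p₀ = 0.0533.
Overall risk P(Y=1) = π·p₁ + (1−π)·p₀ = 0.641×0.261 + 0.359×0.0533 = 0.18644.
Under exogeneity, PAF = [P(Y=1) − p₀] / P(Y=1).
PAF = (0.18644 − 0.0533) / 0.18644 ≈ 0.7141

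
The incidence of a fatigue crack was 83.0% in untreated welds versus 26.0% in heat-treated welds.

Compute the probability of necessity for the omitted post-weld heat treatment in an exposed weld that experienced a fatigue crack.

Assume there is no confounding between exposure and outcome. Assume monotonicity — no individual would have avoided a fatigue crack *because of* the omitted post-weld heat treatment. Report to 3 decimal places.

p₁ = 0.83, p₀ = 0.26.
Under exogeneity and monotonicity, PN = (p₁ − p₀) / p₁.
PN = (0.83 − 0.26) / 0.83 = 0.57 / 0.83 ≈ 0.6867

PN ≈ 0.687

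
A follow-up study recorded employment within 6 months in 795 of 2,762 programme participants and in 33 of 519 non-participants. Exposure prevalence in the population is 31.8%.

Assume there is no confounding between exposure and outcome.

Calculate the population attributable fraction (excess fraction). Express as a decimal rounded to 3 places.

PAF ≈ 0.529

p₁ = P(outcome | exposed) = 795/2762 = 0.28783
p₀ = P(outcome | unexposed) = 33/519 = 0.063584
Overall risk P(Y=1) = π·p₁ + (1−π)·p₀ = 0.318×0.28783 + 0.682×0.063584 = 0.1349.
Under exogeneity, PAF = [P(Y=1) − p₀] / P(Y=1).
PAF = (0.1349 − 0.063584) / 0.1349 ≈ 0.5286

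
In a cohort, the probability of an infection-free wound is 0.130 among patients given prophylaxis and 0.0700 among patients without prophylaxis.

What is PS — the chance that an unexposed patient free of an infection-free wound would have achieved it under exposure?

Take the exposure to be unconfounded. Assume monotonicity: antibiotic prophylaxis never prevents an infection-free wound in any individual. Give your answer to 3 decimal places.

PS ≈ 0.065

Let p₁ = 0.13, p₀ = 0.07.
Under exogeneity and monotonicity, PS = (p₁ − p₀) / (1 − p₀).
PS = (0.13 − 0.07) / (1 − 0.07) = 0.06 / 0.93 ≈ 0.0645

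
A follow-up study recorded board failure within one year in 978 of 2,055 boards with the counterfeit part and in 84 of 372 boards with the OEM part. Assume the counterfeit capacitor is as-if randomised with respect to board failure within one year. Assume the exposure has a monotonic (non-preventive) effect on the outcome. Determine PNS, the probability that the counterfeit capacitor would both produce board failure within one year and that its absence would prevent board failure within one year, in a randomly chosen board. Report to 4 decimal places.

p₁ = P(outcome | exposed) = 978/2055 = 0.47591
p₀ = P(outcome | unexposed) = 84/372 = 0.22581
Under exogeneity and monotonicity, PNS = p₁ − p₀.
PNS = 0.47591 − 0.22581 = 0.25011

PNS ≈ 0.2501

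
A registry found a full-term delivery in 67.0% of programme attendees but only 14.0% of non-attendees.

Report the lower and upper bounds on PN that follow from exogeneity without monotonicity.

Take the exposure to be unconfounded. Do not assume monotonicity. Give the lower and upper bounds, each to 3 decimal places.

0.791 ≤ PN ≤ 1.000

p₁ = 0.67, p₀ = 0.14.
Under exogeneity alone the bounds on PN are max{0,(p₁−p₀)/p₁} ≤ PN ≤ min{1,(1−p₀)/p₁}.
  lower = (p₁ − p₀)/p₁ = 0.53 / 0.67 ≈ 0.7910
  upper = min{1, (1 − p₀)/p₁} = 0.86 / 0.67 ≈ 1.2836 → capped at 1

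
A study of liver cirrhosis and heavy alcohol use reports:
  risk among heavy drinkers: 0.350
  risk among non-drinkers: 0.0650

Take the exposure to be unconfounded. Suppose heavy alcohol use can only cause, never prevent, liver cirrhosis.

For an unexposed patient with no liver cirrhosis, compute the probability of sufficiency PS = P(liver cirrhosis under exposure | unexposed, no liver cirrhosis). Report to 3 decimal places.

Let p₁ = 0.35, p₀ = 0.065.
Under exogeneity and monotonicity, PS = (p₁ − p₀) / (1 − p₀).
PS = (0.35 − 0.065) / (1 − 0.065) = 0.285 / 0.935 ≈ 0.3048

PS ≈ 0.305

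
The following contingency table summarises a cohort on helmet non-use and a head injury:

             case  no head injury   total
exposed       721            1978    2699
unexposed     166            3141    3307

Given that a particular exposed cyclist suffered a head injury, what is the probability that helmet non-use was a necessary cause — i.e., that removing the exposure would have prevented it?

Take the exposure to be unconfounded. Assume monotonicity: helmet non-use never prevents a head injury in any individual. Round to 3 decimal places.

PN ≈ 0.812

p₁ = P(outcome | exposed) = 721/2699 = 0.26714
p₀ = P(outcome | unexposed) = 166/3307 = 0.050197
Under exogeneity and monotonicity, PN = (p₁ − p₀) / p₁.
PN = (0.26714 − 0.050197) / 0.26714 = 0.21694 / 0.26714 ≈ 0.8121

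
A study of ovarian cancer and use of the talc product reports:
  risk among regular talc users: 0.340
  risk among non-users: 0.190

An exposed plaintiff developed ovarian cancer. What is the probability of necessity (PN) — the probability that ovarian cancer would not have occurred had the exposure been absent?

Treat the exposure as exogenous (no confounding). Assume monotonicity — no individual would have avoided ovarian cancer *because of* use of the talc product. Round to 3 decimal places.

PN ≈ 0.441

Let p₁ = 0.34, p₀ = 0.19.
Under exogeneity and monotonicity, PN = (p₁ − p₀) / p₁.
PN = (0.34 − 0.19) / 0.34 = 0.15 / 0.34 ≈ 0.4412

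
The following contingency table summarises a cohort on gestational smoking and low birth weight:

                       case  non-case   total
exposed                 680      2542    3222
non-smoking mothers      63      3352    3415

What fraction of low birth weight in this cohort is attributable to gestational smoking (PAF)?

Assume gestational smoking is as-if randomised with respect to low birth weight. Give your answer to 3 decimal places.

p₁ = P(outcome | exposed) = 680/3222 = 0.21105
p₀ = P(outcome | unexposed) = 63/3415 = 0.018448
Exposure prevalence π = 3222/6637 = 0.48546; overall risk P(Y=1) = 0.11195.
Under exogeneity, PAF = [P(Y=1) − p₀]/P(Y=1).
PAF = (0.11195 − 0.018448) / 0.11195 ≈ 0.8352

PAF ≈ 0.835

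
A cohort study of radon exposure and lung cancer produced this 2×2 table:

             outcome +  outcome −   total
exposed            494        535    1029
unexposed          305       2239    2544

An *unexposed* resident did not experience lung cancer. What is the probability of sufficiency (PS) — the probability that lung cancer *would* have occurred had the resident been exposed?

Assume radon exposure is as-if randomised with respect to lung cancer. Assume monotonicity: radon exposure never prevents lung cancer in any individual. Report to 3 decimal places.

p₁ = P(outcome | exposed) = 494/1029 = 0.48008
p₀ = P(outcome | unexposed) = 305/2544 = 0.11989
Under exogeneity and monotonicity, PS = (p₁ − p₀)/(1 − p₀).
PS = (0.48008 − 0.11989) / 0.88011 ≈ 0.4093

PS ≈ 0.409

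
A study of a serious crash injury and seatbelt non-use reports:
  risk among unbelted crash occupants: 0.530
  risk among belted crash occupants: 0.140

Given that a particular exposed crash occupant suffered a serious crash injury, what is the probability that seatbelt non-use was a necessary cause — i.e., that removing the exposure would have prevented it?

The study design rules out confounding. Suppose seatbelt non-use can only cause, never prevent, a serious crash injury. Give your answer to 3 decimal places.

Let p₁ = 0.53, p₀ = 0.14.
Under exogeneity and monotonicity, PN = (p₁ − p₀) / p₁.
PN = (0.53 − 0.14) / 0.53 = 0.39 / 0.53 ≈ 0.7358

PN ≈ 0.736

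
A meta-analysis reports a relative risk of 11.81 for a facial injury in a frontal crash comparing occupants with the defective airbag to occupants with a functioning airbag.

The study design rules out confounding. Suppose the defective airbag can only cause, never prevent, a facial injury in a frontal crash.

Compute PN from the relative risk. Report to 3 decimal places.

Under exogeneity and monotonicity, PN = (RR − 1) / RR = 1 − 1/RR.
PN = (11.81 − 1) / 11.81 = 10.81 / 11.81 ≈ 0.9153

PN ≈ 0.915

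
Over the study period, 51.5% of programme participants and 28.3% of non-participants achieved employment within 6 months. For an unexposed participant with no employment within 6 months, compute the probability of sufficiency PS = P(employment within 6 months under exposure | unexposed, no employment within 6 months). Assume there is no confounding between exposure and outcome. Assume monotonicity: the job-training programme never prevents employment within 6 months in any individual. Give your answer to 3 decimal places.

PS ≈ 0.324

p₁ = 0.515, p₀ = 0.283.
Under exogeneity and monotonicity, PS = (p₁ − p₀) / (1 − p₀).
PS = (0.515 − 0.283) / (1 − 0.283) = 0.232 / 0.717 ≈ 0.3236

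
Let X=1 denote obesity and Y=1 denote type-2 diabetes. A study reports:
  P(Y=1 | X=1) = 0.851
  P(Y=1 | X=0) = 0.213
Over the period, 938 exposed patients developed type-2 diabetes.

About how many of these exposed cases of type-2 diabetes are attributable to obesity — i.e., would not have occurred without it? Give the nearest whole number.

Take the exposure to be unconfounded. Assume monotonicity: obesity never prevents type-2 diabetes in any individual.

about 703 cases

Let p₁ = 0.851, p₀ = 0.213.
PN = (p₁ − p₀)/p₁ = (0.851 − 0.213) / 0.851 ≈ 0.74971.
Attributable cases ≈ PN × (exposed cases) = 0.74971 × 938 ≈ 703.22.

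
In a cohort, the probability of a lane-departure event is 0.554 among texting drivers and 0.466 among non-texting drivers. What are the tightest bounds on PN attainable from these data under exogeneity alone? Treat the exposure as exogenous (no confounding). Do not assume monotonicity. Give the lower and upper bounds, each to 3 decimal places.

Let p₁ = 0.554, p₀ = 0.466.
Under exogeneity alone the bounds on PN are max{0,(p₁−p₀)/p₁} ≤ PN ≤ min{1,(1−p₀)/p₁}.
  lower = (p₁ − p₀)/p₁ = 0.088 / 0.554 ≈ 0.1588
  upper = min{1, (1 − p₀)/p₁} = 0.534 / 0.554 ≈ 0.9639

0.159 ≤ PN ≤ 0.964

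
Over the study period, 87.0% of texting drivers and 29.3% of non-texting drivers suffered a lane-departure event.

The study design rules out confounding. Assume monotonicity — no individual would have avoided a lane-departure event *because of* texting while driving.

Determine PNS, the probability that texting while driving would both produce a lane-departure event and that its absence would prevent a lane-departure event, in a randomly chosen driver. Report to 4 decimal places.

PNS ≈ 0.5770

p₁ = 0.87, p₀ = 0.293.
Under exogeneity and monotonicity, PNS = p₁ − p₀.
PNS = 0.87 − 0.293 = 0.577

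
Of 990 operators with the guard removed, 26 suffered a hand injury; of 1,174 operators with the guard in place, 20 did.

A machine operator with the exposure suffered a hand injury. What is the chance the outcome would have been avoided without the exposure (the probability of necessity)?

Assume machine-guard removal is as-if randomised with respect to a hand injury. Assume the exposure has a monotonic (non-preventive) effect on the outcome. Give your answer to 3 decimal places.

PN ≈ 0.351

p₁ = P(outcome | exposed) = 26/990 = 0.026263
p₀ = P(outcome | unexposed) = 20/1174 = 0.017036
Under exogeneity and monotonicity, PN = (p₁ − p₀) / p₁.
PN = (0.026263 − 0.017036) / 0.026263 = 0.0092269 / 0.026263 ≈ 0.3513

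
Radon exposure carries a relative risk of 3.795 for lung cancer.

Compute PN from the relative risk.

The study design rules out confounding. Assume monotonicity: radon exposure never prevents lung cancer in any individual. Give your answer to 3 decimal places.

Under exogeneity and monotonicity, PN = (RR − 1) / RR = 1 − 1/RR.
PN = (3.795 − 1) / 3.795 = 2.795 / 3.795 ≈ 0.7365

PN ≈ 0.736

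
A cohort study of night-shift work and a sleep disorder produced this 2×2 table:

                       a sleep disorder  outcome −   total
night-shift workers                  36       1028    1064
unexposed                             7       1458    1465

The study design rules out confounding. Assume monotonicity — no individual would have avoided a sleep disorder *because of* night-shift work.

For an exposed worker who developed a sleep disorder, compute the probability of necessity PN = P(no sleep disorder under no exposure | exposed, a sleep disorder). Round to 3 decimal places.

PN ≈ 0.859

p₁ = P(outcome | exposed) = 36/1064 = 0.033835
p₀ = P(outcome | unexposed) = 7/1465 = 0.0047782
Under exogeneity and monotonicity, PN = (p₁ − p₀) / p₁.
PN = (0.033835 − 0.0047782) / 0.033835 = 0.029056 / 0.033835 ≈ 0.8588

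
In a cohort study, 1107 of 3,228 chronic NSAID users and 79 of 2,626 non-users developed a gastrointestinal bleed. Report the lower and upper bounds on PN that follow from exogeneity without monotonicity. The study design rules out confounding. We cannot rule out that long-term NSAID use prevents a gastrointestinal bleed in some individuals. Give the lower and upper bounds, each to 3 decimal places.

p₁ = P(outcome | exposed) = 1107/3228 = 0.34294
p₀ = P(outcome | unexposed) = 79/2626 = 0.030084
Under exogeneity alone the bounds on PN are max{0,(p₁−p₀)/p₁} ≤ PN ≤ min{1,(1−p₀)/p₁}.
  lower = (p₁ − p₀)/p₁ = 0.31285 / 0.34294 ≈ 0.9123
  upper = min{1, (1 − p₀)/p₁} = 0.96992 / 0.34294 ≈ 2.8283 → capped at 1

0.912 ≤ PN ≤ 1.000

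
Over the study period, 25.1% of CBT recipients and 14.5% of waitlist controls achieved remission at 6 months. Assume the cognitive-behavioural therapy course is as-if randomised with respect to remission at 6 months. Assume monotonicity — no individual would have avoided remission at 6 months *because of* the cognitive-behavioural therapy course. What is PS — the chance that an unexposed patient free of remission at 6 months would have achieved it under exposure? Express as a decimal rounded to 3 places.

p₁ = 0.251, p₀ = 0.145.
Under exogeneity and monotonicity, PS = (p₁ − p₀) / (1 − p₀).
PS = (0.251 − 0.145) / (1 − 0.145) = 0.106 / 0.855 ≈ 0.1240

PS ≈ 0.124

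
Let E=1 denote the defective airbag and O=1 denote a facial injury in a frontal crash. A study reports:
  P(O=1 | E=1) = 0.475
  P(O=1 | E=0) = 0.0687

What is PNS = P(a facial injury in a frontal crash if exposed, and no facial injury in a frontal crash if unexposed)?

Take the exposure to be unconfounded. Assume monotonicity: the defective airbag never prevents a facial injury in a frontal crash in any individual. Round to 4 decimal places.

Let p₁ = 0.475, p₀ = 0.0687.
Under exogeneity and monotonicity, PNS = p₁ − p₀.
PNS = 0.475 − 0.0687 = 0.4063

PNS ≈ 0.4063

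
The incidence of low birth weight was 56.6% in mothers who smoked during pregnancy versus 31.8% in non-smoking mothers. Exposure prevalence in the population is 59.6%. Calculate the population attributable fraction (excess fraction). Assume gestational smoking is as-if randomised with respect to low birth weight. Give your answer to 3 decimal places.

PAF ≈ 0.317

p₁ = 0.566, p₀ = 0.318.
Overall risk P(Y=1) = π·p₁ + (1−π)·p₀ = 0.596×0.566 + 0.404×0.318 = 0.46581.
Under exogeneity, PAF = [P(Y=1) − p₀] / P(Y=1).
PAF = (0.46581 − 0.318) / 0.46581 ≈ 0.3173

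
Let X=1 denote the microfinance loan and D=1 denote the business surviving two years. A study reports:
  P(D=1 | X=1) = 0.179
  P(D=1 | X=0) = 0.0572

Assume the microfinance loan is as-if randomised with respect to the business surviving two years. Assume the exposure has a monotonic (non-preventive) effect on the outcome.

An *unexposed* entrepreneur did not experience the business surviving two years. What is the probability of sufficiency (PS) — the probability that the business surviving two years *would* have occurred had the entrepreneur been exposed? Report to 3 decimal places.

PS ≈ 0.129

Let p₁ = 0.179, p₀ = 0.0572.
Under exogeneity and monotonicity, PS = (p₁ − p₀) / (1 − p₀).
PS = (0.179 − 0.0572) / (1 − 0.0572) = 0.1218 / 0.9428 ≈ 0.1292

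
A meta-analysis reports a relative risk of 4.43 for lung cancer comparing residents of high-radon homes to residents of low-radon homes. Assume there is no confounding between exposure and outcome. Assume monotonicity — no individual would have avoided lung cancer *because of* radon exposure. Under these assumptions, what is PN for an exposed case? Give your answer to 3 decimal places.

Under exogeneity and monotonicity, PN = (RR − 1) / RR = 1 − 1/RR.
PN = (4.43 − 1) / 4.43 = 3.43 / 4.43 ≈ 0.7743

PN ≈ 0.774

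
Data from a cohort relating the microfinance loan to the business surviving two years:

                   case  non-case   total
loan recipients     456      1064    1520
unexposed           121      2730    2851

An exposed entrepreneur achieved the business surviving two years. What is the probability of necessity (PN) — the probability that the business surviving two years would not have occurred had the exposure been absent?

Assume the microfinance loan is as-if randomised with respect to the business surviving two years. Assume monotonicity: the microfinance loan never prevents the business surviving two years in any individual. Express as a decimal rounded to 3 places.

p₁ = P(outcome | exposed) = 456/1520 = 0.3
p₀ = P(outcome | unexposed) = 121/2851 = 0.042441
Under exogeneity and monotonicity, PN = (p₁ − p₀) / p₁.
PN = (0.3 − 0.042441) / 0.3 = 0.25756 / 0.3 ≈ 0.8585

PN ≈ 0.859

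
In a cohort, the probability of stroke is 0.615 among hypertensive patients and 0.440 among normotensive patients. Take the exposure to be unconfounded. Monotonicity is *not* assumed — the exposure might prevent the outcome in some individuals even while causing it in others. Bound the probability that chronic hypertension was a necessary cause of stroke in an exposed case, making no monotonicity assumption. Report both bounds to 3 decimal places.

Let p₁ = 0.615, p₀ = 0.44.
Under exogeneity alone the bounds on PN are max{0,(p₁−p₀)/p₁} ≤ PN ≤ min{1,(1−p₀)/p₁}.
  lower = (p₁ − p₀)/p₁ = 0.175 / 0.615 ≈ 0.2846
  upper = min{1, (1 − p₀)/p₁} = 0.56 / 0.615 ≈ 0.9106

0.285 ≤ PN ≤ 0.911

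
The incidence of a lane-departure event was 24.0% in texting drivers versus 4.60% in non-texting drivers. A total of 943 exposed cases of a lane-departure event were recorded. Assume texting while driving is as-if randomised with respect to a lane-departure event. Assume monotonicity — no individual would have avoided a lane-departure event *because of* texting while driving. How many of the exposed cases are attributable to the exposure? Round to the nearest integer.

about 762 cases

p₁ = 0.24, p₀ = 0.046.
PN = (p₁ − p₀)/p₁ = (0.24 − 0.046) / 0.24 ≈ 0.80833.
Attributable cases ≈ PN × (exposed cases) = 0.80833 × 943 ≈ 762.26.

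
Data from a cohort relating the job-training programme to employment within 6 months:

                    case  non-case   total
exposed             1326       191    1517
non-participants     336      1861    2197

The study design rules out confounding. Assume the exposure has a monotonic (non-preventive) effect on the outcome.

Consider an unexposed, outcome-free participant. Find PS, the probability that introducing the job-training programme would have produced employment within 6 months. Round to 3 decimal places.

PS ≈ 0.851

p₁ = P(outcome | exposed) = 1326/1517 = 0.87409
p₀ = P(outcome | unexposed) = 336/2197 = 0.15294
Under exogeneity and monotonicity, PS = (p₁ − p₀)/(1 − p₀).
PS = (0.87409 − 0.15294) / 0.84706 ≈ 0.8514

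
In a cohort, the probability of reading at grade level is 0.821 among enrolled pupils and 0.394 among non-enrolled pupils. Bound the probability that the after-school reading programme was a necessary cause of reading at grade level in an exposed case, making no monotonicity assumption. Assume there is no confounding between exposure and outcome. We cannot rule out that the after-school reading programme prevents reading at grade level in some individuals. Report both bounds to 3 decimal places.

0.520 ≤ PN ≤ 0.738

Let p₁ = 0.821, p₀ = 0.394.
Under exogeneity alone the bounds on PN are max{0,(p₁−p₀)/p₁} ≤ PN ≤ min{1,(1−p₀)/p₁}.
  lower = (p₁ − p₀)/p₁ = 0.427 / 0.821 ≈ 0.5201
  upper = min{1, (1 − p₀)/p₁} = 0.606 / 0.821 ≈ 0.7381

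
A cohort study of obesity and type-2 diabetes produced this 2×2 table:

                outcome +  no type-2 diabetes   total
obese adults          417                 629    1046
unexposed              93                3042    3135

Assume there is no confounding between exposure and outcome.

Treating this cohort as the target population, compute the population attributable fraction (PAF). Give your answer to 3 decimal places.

p₁ = P(outcome | exposed) = 417/1046 = 0.39866
p₀ = P(outcome | unexposed) = 93/3135 = 0.029665
Exposure prevalence π = 1046/4181 = 0.25018; overall risk P(Y=1) = 0.12198.
Under exogeneity, PAF = [P(Y=1) − p₀]/P(Y=1).
PAF = (0.12198 − 0.029665) / 0.12198 ≈ 0.7568

PAF ≈ 0.757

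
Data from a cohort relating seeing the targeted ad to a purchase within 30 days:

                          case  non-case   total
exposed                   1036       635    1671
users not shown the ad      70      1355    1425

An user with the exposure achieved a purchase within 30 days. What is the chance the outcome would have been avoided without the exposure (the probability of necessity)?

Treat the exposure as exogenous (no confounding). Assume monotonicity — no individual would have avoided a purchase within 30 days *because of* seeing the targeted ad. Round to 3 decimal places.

PN ≈ 0.921

p₁ = P(outcome | exposed) = 1036/1671 = 0.61999
p₀ = P(outcome | unexposed) = 70/1425 = 0.049123
Under exogeneity and monotonicity, PN = (p₁ − p₀)/p₁.
PN = (0.61999 − 0.049123) / 0.61999 ≈ 0.9208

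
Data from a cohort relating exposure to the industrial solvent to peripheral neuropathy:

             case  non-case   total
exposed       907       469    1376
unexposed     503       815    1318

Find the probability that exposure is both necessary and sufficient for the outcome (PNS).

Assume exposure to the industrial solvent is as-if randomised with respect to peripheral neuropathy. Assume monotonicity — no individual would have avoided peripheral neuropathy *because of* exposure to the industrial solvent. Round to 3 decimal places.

PNS ≈ 0.278

p₁ = P(outcome | exposed) = 907/1376 = 0.65916
p₀ = P(outcome | unexposed) = 503/1318 = 0.38164
Under exogeneity and monotonicity, PNS = p₁ − p₀.
PNS = 0.65916 − 0.38164 = 0.27752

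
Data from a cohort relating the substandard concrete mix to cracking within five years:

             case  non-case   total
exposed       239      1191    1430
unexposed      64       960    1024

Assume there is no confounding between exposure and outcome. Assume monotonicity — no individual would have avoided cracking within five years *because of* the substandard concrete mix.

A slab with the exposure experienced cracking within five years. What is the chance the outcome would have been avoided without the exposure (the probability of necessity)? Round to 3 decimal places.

PN ≈ 0.626

p₁ = P(outcome | exposed) = 239/1430 = 0.16713
p₀ = P(outcome | unexposed) = 64/1024 = 0.0625
Under exogeneity and monotonicity, PN = (p₁ − p₀) / p₁.
PN = (0.16713 − 0.0625) / 0.16713 = 0.10463 / 0.16713 ≈ 0.6260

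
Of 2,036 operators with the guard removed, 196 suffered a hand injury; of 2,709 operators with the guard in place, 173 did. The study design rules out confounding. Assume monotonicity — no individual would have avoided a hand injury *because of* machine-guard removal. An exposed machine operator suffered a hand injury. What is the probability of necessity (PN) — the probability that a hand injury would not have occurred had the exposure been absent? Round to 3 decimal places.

PN ≈ 0.337

p₁ = P(outcome | exposed) = 196/2036 = 0.096267
p₀ = P(outcome | unexposed) = 173/2709 = 0.063861
Under exogeneity and monotonicity, PN = (p₁ − p₀) / p₁.
PN = (0.096267 − 0.063861) / 0.096267 = 0.032406 / 0.096267 ≈ 0.3366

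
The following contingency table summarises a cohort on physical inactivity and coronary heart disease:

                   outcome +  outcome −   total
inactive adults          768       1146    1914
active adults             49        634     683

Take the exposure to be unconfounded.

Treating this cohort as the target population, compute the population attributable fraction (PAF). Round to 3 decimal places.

p₁ = P(outcome | exposed) = 768/1914 = 0.40125
p₀ = P(outcome | unexposed) = 49/683 = 0.071742
Exposure prevalence π = 1914/2597 = 0.737; overall risk P(Y=1) = 0.31459.
Under exogeneity, PAF = [P(Y=1) − p₀]/P(Y=1).
PAF = (0.31459 − 0.071742) / 0.31459 ≈ 0.7720

PAF ≈ 0.772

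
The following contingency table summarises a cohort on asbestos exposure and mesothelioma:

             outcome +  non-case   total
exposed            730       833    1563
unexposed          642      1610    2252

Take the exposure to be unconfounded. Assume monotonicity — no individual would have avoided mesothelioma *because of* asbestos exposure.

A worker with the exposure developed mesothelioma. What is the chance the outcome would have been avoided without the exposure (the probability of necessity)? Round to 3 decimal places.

p₁ = P(outcome | exposed) = 730/1563 = 0.46705
p₀ = P(outcome | unexposed) = 642/2252 = 0.28508
Under exogeneity and monotonicity, PN = (p₁ − p₀)/p₁.
PN = (0.46705 − 0.28508) / 0.46705 ≈ 0.3896

PN ≈ 0.390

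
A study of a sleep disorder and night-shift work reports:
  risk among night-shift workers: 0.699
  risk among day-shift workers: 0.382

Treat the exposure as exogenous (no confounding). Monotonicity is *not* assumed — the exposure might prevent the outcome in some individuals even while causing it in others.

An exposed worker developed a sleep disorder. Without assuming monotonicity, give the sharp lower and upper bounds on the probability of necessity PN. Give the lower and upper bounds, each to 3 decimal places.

Let p₁ = 0.699, p₀ = 0.382.
Under exogeneity alone the bounds on PN are max{0,(p₁−p₀)/p₁} ≤ PN ≤ min{1,(1−p₀)/p₁}.
  lower = (p₁ − p₀)/p₁ = 0.317 / 0.699 ≈ 0.4535
  upper = min{1, (1 − p₀)/p₁} = 0.618 / 0.699 ≈ 0.8841

0.454 ≤ PN ≤ 0.884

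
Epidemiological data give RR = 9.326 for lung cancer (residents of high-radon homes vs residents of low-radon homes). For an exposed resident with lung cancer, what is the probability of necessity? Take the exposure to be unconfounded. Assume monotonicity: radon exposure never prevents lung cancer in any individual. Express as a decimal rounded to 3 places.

Under exogeneity and monotonicity, PN = (RR − 1) / RR = 1 − 1/RR.
PN = (9.326 − 1) / 9.326 = 8.326 / 9.326 ≈ 0.8928

PN ≈ 0.893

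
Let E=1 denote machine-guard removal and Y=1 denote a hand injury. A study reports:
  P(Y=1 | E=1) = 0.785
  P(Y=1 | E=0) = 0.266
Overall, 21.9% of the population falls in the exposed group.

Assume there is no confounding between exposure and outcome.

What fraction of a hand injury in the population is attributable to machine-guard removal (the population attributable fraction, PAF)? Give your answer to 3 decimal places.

PAF ≈ 0.299

Let p₁ = 0.785, p₀ = 0.266.
Overall risk P(Y=1) = π·p₁ + (1−π)·p₀ = 0.219×0.785 + 0.781×0.266 = 0.37966.
Under exogeneity, PAF = [P(Y=1) − p₀] / P(Y=1).
PAF = (0.37966 − 0.266) / 0.37966 ≈ 0.2994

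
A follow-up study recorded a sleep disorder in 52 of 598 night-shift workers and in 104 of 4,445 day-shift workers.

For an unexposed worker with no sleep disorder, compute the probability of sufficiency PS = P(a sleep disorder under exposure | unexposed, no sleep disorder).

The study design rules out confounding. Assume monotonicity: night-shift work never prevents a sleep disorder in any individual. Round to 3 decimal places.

p₁ = P(outcome | exposed) = 52/598 = 0.086957
p₀ = P(outcome | unexposed) = 104/4445 = 0.023397
Under exogeneity and monotonicity, PS = (p₁ − p₀) / (1 − p₀).
PS = (0.086957 − 0.023397) / (1 − 0.023397) = 0.063559 / 0.9766 ≈ 0.0651

PS ≈ 0.065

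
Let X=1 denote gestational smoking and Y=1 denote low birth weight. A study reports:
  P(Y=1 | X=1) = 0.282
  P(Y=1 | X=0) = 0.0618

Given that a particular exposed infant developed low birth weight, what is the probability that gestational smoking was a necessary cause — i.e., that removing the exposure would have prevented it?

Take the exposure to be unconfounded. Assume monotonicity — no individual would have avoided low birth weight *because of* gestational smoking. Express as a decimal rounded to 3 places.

Let p₁ = 0.282, p₀ = 0.0618.
Under exogeneity and monotonicity, PN = (p₁ − p₀) / p₁.
PN = (0.282 − 0.0618) / 0.282 = 0.2202 / 0.282 ≈ 0.7809

PN ≈ 0.781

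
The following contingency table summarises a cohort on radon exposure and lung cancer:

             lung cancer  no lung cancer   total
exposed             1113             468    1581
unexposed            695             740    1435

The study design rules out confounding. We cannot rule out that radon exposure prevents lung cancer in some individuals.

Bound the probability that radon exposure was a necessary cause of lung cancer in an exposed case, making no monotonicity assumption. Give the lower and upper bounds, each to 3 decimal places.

p₁ = P(outcome | exposed) = 1113/1581 = 0.70398
p₀ = P(outcome | unexposed) = 695/1435 = 0.48432
Under exogeneity alone the bounds on PN are max{0,(p₁−p₀)/p₁} ≤ PN ≤ min{1,(1−p₀)/p₁}.
  lower = (p₁ − p₀)/p₁ = 0.21966 / 0.70398 ≈ 0.3120
  upper = min{1, (1 − p₀)/p₁} = 0.51568 / 0.70398 ≈ 0.7325

0.312 ≤ PN ≤ 0.733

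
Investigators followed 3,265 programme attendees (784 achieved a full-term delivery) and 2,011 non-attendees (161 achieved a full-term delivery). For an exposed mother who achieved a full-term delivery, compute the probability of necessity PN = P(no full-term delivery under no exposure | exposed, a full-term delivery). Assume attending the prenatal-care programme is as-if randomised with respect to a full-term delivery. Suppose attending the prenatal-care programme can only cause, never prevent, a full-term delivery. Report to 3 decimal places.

p₁ = P(outcome | exposed) = 784/3265 = 0.24012
p₀ = P(outcome | unexposed) = 161/2011 = 0.08006
Under exogeneity and monotonicity, PN = (p₁ − p₀) / p₁.
PN = (0.24012 − 0.08006) / 0.24012 = 0.16006 / 0.24012 ≈ 0.6666

PN ≈ 0.667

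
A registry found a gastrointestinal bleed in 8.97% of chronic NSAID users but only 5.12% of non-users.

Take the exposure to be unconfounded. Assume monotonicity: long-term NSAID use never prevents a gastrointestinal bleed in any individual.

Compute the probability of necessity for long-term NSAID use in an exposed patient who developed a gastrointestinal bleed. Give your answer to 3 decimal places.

PN ≈ 0.429

p₁ = 0.0897, p₀ = 0.0512.
Under exogeneity and monotonicity, PN = (p₁ − p₀) / p₁.
PN = (0.0897 − 0.0512) / 0.0897 = 0.0385 / 0.0897 ≈ 0.4292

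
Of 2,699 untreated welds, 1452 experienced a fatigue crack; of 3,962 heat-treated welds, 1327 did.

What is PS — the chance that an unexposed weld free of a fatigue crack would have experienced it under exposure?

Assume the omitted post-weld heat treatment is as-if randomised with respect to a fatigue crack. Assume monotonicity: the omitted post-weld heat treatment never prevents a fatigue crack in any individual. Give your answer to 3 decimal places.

PS ≈ 0.305

p₁ = P(outcome | exposed) = 1452/2699 = 0.53798
p₀ = P(outcome | unexposed) = 1327/3962 = 0.33493
Under exogeneity and monotonicity, PS = (p₁ − p₀) / (1 − p₀).
PS = (0.53798 − 0.33493) / (1 − 0.33493) = 0.20305 / 0.66507 ≈ 0.3053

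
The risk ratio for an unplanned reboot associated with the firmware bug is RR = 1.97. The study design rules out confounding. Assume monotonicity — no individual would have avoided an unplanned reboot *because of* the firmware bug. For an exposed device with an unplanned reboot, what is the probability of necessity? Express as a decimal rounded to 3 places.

Under exogeneity and monotonicity, PN = (RR − 1) / RR = 1 − 1/RR.
PN = (1.97 − 1) / 1.97 = 0.97 / 1.97 ≈ 0.4924

PN ≈ 0.492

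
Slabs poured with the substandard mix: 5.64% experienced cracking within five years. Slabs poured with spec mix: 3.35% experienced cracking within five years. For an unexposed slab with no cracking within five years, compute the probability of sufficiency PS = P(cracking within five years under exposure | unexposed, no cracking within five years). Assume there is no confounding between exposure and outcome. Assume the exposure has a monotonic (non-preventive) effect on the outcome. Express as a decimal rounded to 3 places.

p₁ = 0.0564, p₀ = 0.0335.
Under exogeneity and monotonicity, PS = (p₁ − p₀) / (1 − p₀).
PS = (0.0564 − 0.0335) / (1 − 0.0335) = 0.0229 / 0.9665 ≈ 0.0237

PS ≈ 0.024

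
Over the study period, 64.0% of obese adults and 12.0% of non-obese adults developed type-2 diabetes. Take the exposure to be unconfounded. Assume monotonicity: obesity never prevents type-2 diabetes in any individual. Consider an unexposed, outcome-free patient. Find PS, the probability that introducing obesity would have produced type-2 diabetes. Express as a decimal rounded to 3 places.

PS ≈ 0.591

p₁ = 0.64, p₀ = 0.12.
Under exogeneity and monotonicity, PS = (p₁ − p₀) / (1 − p₀).
PS = (0.64 − 0.12) / (1 − 0.12) = 0.52 / 0.88 ≈ 0.5909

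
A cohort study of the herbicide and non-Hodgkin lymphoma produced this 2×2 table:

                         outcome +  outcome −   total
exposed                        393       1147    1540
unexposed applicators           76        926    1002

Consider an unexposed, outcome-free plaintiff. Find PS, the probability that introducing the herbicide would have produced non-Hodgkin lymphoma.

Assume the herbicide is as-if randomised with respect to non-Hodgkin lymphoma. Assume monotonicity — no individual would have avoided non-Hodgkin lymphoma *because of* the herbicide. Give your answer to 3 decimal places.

p₁ = P(outcome | exposed) = 393/1540 = 0.25519
p₀ = P(outcome | unexposed) = 76/1002 = 0.075848
Under exogeneity and monotonicity, PS = (p₁ − p₀)/(1 − p₀).
PS = (0.25519 − 0.075848) / 0.92415 ≈ 0.1941

PS ≈ 0.194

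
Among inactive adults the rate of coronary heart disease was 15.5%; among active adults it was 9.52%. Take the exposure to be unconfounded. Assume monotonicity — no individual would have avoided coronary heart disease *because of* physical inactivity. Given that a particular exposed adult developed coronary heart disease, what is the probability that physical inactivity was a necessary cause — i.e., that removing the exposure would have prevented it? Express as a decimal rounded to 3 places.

p₁ = 0.155, p₀ = 0.0952.
Under exogeneity and monotonicity, PN = (p₁ − p₀) / p₁.
PN = (0.155 − 0.0952) / 0.155 = 0.0598 / 0.155 ≈ 0.3858

PN ≈ 0.386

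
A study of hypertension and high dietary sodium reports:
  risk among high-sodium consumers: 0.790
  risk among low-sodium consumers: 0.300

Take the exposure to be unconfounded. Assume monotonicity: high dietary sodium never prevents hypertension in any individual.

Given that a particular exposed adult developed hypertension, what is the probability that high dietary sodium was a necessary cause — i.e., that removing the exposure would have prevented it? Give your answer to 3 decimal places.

PN ≈ 0.620

Let p₁ = 0.79, p₀ = 0.3.
Under exogeneity and monotonicity, PN = (p₁ − p₀) / p₁.
PN = (0.79 − 0.3) / 0.79 = 0.49 / 0.79 ≈ 0.6203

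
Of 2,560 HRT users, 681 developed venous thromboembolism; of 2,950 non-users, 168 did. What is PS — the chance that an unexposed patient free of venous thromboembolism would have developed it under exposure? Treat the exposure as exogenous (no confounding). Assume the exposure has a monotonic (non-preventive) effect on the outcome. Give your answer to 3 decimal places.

p₁ = P(outcome | exposed) = 681/2560 = 0.26602
p₀ = P(outcome | unexposed) = 168/2950 = 0.056949
Under exogeneity and monotonicity, PS = (p₁ − p₀) / (1 − p₀).
PS = (0.26602 − 0.056949) / (1 − 0.056949) = 0.20907 / 0.94305 ≈ 0.2217

PS ≈ 0.222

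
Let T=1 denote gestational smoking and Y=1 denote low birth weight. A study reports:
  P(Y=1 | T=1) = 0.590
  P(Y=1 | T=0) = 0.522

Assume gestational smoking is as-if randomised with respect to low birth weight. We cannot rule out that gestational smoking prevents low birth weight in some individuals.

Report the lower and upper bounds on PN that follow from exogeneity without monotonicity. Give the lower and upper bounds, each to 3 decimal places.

0.115 ≤ PN ≤ 0.810

Let p₁ = 0.59, p₀ = 0.522.
Under exogeneity alone the bounds on PN are max{0,(p₁−p₀)/p₁} ≤ PN ≤ min{1,(1−p₀)/p₁}.
  lower = (p₁ − p₀)/p₁ = 0.068 / 0.59 ≈ 0.1153
  upper = min{1, (1 − p₀)/p₁} = 0.478 / 0.59 ≈ 0.8102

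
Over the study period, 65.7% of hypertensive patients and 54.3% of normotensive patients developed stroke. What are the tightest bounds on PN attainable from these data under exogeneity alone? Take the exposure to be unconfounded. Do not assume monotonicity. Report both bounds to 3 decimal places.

p₁ = 0.657, p₀ = 0.543.
Under exogeneity alone the bounds on PN are max{0,(p₁−p₀)/p₁} ≤ PN ≤ min{1,(1−p₀)/p₁}.
  lower = (p₁ − p₀)/p₁ = 0.114 / 0.657 ≈ 0.1735
  upper = min{1, (1 − p₀)/p₁} = 0.457 / 0.657 ≈ 0.6956

0.174 ≤ PN ≤ 0.696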